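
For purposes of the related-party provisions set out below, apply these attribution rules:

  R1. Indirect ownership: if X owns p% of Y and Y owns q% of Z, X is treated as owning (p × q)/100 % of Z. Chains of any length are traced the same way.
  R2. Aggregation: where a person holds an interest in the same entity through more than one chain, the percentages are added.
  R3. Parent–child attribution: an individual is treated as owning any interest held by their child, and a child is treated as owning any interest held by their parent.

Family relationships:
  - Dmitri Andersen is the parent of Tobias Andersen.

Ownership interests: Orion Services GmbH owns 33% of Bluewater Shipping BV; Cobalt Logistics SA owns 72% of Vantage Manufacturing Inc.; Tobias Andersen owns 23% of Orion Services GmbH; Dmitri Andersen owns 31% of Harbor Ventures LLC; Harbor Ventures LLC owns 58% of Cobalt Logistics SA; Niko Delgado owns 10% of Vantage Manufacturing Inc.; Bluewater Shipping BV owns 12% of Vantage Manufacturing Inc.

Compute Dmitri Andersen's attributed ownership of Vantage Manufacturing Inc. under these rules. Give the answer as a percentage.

By parent–child attribution (R3), Dmitri Andersen is treated as owning Tobias Andersen's 23% interest in Orion Services GmbH.
Chain via Harbor Ventures LLC → Cobalt Logistics SA (R1): 31% × 58% × 72% = 12.9456% of Vantage Manufacturing Inc.
Chain via Orion Services GmbH → Bluewater Shipping BV (R1): 23% × 33% × 12% = 0.9108% of Vantage Manufacturing Inc.
Aggregating (R2): 12.9456% + 0.9108% = 13.8564%.

13.8564%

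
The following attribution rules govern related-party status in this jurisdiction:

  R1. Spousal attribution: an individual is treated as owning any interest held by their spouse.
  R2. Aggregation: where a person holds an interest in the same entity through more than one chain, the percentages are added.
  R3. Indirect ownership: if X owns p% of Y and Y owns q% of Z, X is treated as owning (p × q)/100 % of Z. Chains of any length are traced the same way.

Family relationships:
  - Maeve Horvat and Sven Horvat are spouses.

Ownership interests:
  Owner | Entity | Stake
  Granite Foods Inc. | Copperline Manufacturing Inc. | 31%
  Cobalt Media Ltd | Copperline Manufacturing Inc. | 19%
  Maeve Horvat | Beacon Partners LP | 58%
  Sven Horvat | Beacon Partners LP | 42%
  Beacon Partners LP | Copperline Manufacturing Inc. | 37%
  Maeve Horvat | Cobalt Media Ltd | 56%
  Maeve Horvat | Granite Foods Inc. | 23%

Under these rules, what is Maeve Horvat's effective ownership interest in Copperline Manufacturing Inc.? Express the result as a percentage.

By spousal attribution (R1), Maeve Horvat is treated as also owning Sven Horvat's interest in Beacon Partners LP, giving 58% + 42% = 100%.
Chain via Cobalt Media Ltd (R3): 56% × 19% = 10.64% of Copperline Manufacturing Inc.
Chain via Beacon Partners LP (R3): 100% × 37% = 37% of Copperline Manufacturing Inc.
Chain via Granite Foods Inc. (R3): 23% × 31% = 7.13% of Copperline Manufacturing Inc.
Aggregating (R2): 10.64% + 37% + 7.13% = 54.77%.

54.77%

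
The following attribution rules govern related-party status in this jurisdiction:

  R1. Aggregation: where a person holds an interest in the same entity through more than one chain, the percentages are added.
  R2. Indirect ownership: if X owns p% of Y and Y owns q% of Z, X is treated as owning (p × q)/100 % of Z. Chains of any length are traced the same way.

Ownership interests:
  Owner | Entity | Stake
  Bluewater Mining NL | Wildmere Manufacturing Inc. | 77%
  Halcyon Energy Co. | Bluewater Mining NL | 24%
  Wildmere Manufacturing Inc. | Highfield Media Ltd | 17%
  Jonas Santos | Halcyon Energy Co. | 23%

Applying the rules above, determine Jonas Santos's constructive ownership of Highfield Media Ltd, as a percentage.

Chain via Halcyon Energy Co. → Bluewater Mining NL → Wildmere Manufacturing Inc. (R2): 23% × 24% × 77% × 17% = 0.722568% of Highfield Media Ltd.

0.722568%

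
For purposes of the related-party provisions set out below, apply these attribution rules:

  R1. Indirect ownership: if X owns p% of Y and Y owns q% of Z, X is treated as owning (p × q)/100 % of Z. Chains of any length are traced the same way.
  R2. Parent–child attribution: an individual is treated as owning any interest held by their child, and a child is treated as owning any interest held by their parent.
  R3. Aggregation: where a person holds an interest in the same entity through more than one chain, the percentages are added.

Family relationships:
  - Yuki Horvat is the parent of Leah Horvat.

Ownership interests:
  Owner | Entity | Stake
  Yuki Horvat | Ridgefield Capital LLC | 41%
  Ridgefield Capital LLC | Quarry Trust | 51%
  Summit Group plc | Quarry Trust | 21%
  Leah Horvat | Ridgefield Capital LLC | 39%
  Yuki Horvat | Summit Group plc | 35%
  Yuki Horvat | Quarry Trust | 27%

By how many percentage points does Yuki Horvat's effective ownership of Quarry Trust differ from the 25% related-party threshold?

50.15

By parent–child attribution (R2), Yuki Horvat is treated as also owning Leah Horvat's interest in Ridgefield Capital LLC, giving 41% + 39% = 80%.
Chain via Ridgefield Capital LLC (R1): 80% × 51% = 40.8% of Quarry Trust.
Chain via Summit Group plc (R1): 35% × 21% = 7.35% of Quarry Trust.
Direct interest in Quarry Trust: 27%.
Aggregating (R3): 40.8% + 7.35% + 27% = 75.15%.
75.15% exceeds the 25% threshold by 50.15 percentage points.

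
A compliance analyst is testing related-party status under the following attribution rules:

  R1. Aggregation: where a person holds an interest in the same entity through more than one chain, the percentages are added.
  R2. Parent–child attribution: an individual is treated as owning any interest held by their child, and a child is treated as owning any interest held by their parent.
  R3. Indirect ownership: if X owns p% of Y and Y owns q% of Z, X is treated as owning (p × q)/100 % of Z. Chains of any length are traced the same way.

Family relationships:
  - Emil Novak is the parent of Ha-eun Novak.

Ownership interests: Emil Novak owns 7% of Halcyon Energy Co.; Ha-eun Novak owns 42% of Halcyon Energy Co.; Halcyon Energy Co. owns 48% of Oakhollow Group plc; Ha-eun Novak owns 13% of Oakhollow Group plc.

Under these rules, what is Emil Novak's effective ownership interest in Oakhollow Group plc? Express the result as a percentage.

By parent–child attribution (R2), Emil Novak is treated as also owning Ha-eun Novak's interest in Halcyon Energy Co, giving 7% + 42% = 49%.
By parent–child attribution (R2), Emil Novak is treated as owning Ha-eun Novak's 13% interest in Oakhollow Group plc.
Chain via Halcyon Energy Co. (R3): 49% × 48% = 23.52% of Oakhollow Group plc.
Direct interest in Oakhollow Group plc: 13%.
Aggregating (R1): 23.52% + 13% = 36.52%.

36.52%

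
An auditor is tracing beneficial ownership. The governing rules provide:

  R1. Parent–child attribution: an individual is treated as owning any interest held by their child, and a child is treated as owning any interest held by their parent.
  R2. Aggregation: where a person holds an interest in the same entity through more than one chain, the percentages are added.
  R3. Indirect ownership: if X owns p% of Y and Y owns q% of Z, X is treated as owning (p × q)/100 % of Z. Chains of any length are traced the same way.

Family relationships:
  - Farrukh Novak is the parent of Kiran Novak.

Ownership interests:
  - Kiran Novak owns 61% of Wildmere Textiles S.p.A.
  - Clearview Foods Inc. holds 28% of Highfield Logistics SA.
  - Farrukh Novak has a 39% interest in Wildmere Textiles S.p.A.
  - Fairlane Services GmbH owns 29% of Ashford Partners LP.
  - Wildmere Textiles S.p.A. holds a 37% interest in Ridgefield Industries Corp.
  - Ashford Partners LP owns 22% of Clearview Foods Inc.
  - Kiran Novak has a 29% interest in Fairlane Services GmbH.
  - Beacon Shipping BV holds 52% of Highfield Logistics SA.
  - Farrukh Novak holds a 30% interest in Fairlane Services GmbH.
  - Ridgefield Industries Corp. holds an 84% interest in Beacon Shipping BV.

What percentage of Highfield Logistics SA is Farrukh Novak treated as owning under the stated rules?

17.215576%

By parent–child attribution (R1), Farrukh Novak is treated as also owning Kiran Novak's interest in Wildmere Textiles S.p.A, giving 39% + 61% = 100%.
By parent–child attribution (R1), Farrukh Novak is treated as also owning Kiran Novak's interest in Fairlane Services GmbH, giving 30% + 29% = 59%.
Chain via Wildmere Textiles S.p.A. → Ridgefield Industries Corp. → Beacon Shipping BV (R3): 100% × 37% × 84% × 52% = 16.1616% of Highfield Logistics SA.
Chain via Fairlane Services GmbH → Ashford Partners LP → Clearview Foods Inc. (R3): 59% × 29% × 22% × 28% = 1.053976% of Highfield Logistics SA.
Aggregating (R2): 16.1616% + 1.053976% = 17.215576%.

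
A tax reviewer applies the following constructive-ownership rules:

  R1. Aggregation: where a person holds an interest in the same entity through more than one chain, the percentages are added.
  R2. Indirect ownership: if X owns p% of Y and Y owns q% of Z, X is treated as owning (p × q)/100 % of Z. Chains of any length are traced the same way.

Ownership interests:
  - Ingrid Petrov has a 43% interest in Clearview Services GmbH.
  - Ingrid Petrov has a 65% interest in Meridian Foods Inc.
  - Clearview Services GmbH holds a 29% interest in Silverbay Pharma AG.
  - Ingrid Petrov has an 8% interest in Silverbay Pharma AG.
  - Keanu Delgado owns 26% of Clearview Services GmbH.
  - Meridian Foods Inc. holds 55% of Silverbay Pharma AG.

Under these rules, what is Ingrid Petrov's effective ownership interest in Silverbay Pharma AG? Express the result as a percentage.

56.22%

Chain via Meridian Foods Inc. (R2): 65% × 55% = 35.75% of Silverbay Pharma AG.
Chain via Clearview Services GmbH (R2): 43% × 29% = 12.47% of Silverbay Pharma AG.
Direct interest in Silverbay Pharma AG: 8%.
Aggregating (R1): 35.75% + 12.47% + 8% = 56.22%.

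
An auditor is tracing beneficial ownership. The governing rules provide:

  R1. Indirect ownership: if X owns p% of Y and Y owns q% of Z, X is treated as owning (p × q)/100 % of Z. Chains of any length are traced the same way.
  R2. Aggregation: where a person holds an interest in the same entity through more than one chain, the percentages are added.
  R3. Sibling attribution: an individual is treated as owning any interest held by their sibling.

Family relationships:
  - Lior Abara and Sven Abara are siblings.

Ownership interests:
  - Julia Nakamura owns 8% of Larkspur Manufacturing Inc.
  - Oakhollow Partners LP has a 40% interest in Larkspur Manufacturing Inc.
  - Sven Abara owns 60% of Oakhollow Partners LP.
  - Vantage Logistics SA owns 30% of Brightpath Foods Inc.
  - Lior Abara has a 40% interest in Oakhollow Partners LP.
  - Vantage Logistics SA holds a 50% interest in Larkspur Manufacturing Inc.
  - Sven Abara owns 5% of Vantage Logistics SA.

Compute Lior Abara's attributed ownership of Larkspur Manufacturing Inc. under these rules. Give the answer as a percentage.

42.5%

By sibling attribution (R3), Lior Abara is treated as also owning Sven Abara's interest in Oakhollow Partners LP, giving 40% + 60% = 100%.
By sibling attribution (R3), Lior Abara is treated as owning Sven Abara's 5% interest in Vantage Logistics SA.
Chain via Oakhollow Partners LP (R1): 100% × 40% = 40% of Larkspur Manufacturing Inc.
Chain via Vantage Logistics SA (R1): 5% × 50% = 2.5% of Larkspur Manufacturing Inc.
Aggregating (R2): 40% + 2.5% = 42.5%.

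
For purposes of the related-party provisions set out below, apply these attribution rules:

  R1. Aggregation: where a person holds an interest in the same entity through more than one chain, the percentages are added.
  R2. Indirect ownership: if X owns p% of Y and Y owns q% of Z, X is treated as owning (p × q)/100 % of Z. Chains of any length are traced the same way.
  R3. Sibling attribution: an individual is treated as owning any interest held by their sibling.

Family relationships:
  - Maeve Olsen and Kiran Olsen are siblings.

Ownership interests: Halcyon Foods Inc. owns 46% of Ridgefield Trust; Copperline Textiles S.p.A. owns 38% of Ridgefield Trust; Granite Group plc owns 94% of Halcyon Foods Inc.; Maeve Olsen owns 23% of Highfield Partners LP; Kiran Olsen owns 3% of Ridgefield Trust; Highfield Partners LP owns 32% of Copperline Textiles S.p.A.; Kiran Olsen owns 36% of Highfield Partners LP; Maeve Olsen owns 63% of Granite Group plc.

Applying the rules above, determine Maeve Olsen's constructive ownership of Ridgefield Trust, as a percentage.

37.4156%

By sibling attribution (R3), Maeve Olsen is treated as also owning Kiran Olsen's interest in Highfield Partners LP, giving 23% + 36% = 59%.
By sibling attribution (R3), Maeve Olsen is treated as owning Kiran Olsen's 3% interest in Ridgefield Trust.
Chain via Highfield Partners LP → Copperline Textiles S.p.A. (R2): 59% × 32% × 38% = 7.1744% of Ridgefield Trust.
Chain via Granite Group plc → Halcyon Foods Inc. (R2): 63% × 94% × 46% = 27.2412% of Ridgefield Trust.
Direct interest in Ridgefield Trust: 3%.
Aggregating (R1): 7.1744% + 27.2412% + 3% = 37.4156%.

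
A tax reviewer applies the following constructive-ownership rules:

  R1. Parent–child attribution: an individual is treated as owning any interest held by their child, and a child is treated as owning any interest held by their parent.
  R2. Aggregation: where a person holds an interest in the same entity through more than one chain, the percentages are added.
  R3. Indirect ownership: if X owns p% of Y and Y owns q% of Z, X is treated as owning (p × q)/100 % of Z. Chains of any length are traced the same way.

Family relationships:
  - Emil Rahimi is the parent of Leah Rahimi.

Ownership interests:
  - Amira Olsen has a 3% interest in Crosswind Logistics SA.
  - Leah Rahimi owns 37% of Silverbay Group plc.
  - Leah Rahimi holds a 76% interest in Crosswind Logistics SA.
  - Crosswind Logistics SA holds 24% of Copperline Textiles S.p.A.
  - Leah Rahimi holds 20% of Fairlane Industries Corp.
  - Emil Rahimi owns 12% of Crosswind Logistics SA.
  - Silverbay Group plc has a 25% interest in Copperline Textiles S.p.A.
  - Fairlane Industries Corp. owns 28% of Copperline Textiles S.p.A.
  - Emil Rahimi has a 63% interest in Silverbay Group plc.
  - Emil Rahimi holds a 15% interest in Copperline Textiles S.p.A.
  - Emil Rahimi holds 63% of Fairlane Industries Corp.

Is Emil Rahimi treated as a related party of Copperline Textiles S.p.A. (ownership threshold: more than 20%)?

Yes

By parent–child attribution (R1), Emil Rahimi is treated as also owning Leah Rahimi's interest in Silverbay Group plc, giving 63% + 37% = 100%.
By parent–child attribution (R1), Emil Rahimi is treated as also owning Leah Rahimi's interest in Fairlane Industries Corp, giving 63% + 20% = 83%.
By parent–child attribution (R1), Emil Rahimi is treated as also owning Leah Rahimi's interest in Crosswind Logistics SA, giving 12% + 76% = 88%.
Chain via Silverbay Group plc (R3): 100% × 25% = 25% of Copperline Textiles S.p.A.
Chain via Fairlane Industries Corp. (R3): 83% × 28% = 23.24% of Copperline Textiles S.p.A.
Chain via Crosswind Logistics SA (R3): 88% × 24% = 21.12% of Copperline Textiles S.p.A.
Direct interest in Copperline Textiles S.p.A: 15%.
Aggregating (R2): 25% + 23.24% + 21.12% + 15% = 84.36%.
84.36% exceeds the 20% threshold, so Emil is a related party to Copperline Textiles S.p.A.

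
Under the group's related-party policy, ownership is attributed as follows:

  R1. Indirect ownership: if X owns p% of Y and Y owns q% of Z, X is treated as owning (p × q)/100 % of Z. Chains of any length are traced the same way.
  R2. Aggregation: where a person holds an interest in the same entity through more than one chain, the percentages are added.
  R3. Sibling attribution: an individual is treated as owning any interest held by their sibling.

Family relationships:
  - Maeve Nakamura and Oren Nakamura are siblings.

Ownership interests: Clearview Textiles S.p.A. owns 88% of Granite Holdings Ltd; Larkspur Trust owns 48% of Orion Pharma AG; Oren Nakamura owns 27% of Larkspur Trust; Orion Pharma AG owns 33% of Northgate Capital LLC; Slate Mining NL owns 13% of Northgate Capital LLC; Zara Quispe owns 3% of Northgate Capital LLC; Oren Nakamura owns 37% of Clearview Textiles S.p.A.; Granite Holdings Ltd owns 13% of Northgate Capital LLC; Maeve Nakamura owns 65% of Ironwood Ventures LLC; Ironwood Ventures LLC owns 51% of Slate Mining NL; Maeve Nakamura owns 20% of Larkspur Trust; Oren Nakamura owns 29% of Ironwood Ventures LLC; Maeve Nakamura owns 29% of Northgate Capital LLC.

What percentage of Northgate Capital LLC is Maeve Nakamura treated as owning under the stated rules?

By sibling attribution (R3), Maeve Nakamura is treated as also owning Oren Nakamura's interest in Larkspur Trust, giving 20% + 27% = 47%.
By sibling attribution (R3), Maeve Nakamura is treated as also owning Oren Nakamura's interest in Ironwood Ventures LLC, giving 65% + 29% = 94%.
By sibling attribution (R3), Maeve Nakamura is treated as owning Oren Nakamura's 37% interest in Clearview Textiles S.p.A.
Chain via Larkspur Trust → Orion Pharma AG (R1): 47% × 48% × 33% = 7.4448% of Northgate Capital LLC.
Chain via Ironwood Ventures LLC → Slate Mining NL (R1): 94% × 51% × 13% = 6.2322% of Northgate Capital LLC.
Direct interest in Northgate Capital LLC: 29%.
Chain via Clearview Textiles S.p.A. → Granite Holdings Ltd (R1): 37% × 88% × 13% = 4.2328% of Northgate Capital LLC.
Aggregating (R2): 7.4448% + 6.2322% + 29% + 4.2328% = 46.9098%.

46.9098%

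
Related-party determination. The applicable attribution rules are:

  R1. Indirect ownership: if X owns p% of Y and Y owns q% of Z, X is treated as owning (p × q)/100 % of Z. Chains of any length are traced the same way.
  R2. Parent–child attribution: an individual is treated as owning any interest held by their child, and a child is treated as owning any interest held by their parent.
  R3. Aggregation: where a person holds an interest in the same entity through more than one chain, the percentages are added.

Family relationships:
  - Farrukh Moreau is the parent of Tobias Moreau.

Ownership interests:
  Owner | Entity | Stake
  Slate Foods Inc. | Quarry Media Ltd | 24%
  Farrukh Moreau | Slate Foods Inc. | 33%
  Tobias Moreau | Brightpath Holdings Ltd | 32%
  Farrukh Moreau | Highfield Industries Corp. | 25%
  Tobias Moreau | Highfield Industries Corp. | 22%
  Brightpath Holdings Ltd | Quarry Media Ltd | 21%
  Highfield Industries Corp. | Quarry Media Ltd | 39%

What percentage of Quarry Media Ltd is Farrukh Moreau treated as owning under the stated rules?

32.97%

By parent–child attribution (R2), Farrukh Moreau is treated as also owning Tobias Moreau's interest in Highfield Industries Corp, giving 25% + 22% = 47%.
By parent–child attribution (R2), Farrukh Moreau is treated as owning Tobias Moreau's 32% interest in Brightpath Holdings Ltd.
Chain via Slate Foods Inc. (R1): 33% × 24% = 7.92% of Quarry Media Ltd.
Chain via Highfield Industries Corp. (R1): 47% × 39% = 18.33% of Quarry Media Ltd.
Chain via Brightpath Holdings Ltd (R1): 32% × 21% = 6.72% of Quarry Media Ltd.
Aggregating (R3): 7.92% + 18.33% + 6.72% = 32.97%.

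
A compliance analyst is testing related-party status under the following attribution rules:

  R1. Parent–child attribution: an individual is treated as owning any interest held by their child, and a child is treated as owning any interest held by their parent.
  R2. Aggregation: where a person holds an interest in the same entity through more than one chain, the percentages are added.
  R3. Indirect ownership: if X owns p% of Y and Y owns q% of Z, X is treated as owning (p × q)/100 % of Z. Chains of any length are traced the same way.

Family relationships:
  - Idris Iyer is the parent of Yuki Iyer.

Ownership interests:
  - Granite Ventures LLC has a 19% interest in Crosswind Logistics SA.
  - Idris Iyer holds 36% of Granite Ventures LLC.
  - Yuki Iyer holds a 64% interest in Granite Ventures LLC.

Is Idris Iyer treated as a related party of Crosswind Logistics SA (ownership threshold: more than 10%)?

By parent–child attribution (R1), Idris Iyer is treated as also owning Yuki Iyer's interest in Granite Ventures LLC, giving 36% + 64% = 100%.
Chain via Granite Ventures LLC (R3): 100% × 19% = 19% of Crosswind Logistics SA.
19% exceeds the 10% threshold, so Idris is a related party to Crosswind Logistics SA.

Yes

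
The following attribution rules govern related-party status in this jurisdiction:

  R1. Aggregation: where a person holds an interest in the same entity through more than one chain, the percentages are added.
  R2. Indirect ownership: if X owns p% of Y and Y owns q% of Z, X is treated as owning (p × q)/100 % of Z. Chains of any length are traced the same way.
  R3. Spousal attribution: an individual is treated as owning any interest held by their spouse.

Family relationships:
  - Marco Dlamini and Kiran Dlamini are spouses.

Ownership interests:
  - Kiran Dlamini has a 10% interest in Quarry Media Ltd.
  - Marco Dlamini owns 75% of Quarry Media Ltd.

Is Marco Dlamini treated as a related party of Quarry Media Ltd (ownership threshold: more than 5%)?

Yes

By spousal attribution (R3), Marco Dlamini is treated as also owning Kiran Dlamini's interest in Quarry Media Ltd, giving 75% + 10% = 85%.
Direct interest in Quarry Media Ltd: 85%.
85% exceeds the 5% threshold, so Marco is a related party to Quarry Media Ltd.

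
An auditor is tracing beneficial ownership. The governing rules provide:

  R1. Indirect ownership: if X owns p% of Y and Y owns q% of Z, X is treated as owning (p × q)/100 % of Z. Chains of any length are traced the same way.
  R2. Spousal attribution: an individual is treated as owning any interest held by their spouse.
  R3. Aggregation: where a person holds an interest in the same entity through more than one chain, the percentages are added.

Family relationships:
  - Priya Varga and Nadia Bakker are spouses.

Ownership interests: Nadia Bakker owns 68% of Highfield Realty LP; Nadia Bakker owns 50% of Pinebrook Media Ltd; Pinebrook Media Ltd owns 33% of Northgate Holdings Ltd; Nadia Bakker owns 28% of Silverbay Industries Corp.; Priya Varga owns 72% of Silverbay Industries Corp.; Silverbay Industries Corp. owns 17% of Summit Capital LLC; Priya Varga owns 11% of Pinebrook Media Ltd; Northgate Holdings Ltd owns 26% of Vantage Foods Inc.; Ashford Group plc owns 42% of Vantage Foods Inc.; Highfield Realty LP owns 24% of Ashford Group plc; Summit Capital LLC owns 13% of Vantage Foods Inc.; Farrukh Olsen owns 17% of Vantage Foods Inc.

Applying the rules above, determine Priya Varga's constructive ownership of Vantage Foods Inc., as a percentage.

14.2982%

By spousal attribution (R2), Priya Varga is treated as also owning Nadia Bakker's interest in Silverbay Industries Corp, giving 72% + 28% = 100%.
By spousal attribution (R2), Priya Varga is treated as also owning Nadia Bakker's interest in Pinebrook Media Ltd, giving 11% + 50% = 61%.
By spousal attribution (R2), Priya Varga is treated as owning Nadia Bakker's 68% interest in Highfield Realty LP.
Chain via Silverbay Industries Corp. → Summit Capital LLC (R1): 100% × 17% × 13% = 2.21% of Vantage Foods Inc.
Chain via Pinebrook Media Ltd → Northgate Holdings Ltd (R1): 61% × 33% × 26% = 5.2338% of Vantage Foods Inc.
Chain via Highfield Realty LP → Ashford Group plc (R1): 68% × 24% × 42% = 6.8544% of Vantage Foods Inc.
Aggregating (R3): 2.21% + 5.2338% + 6.8544% = 14.2982%.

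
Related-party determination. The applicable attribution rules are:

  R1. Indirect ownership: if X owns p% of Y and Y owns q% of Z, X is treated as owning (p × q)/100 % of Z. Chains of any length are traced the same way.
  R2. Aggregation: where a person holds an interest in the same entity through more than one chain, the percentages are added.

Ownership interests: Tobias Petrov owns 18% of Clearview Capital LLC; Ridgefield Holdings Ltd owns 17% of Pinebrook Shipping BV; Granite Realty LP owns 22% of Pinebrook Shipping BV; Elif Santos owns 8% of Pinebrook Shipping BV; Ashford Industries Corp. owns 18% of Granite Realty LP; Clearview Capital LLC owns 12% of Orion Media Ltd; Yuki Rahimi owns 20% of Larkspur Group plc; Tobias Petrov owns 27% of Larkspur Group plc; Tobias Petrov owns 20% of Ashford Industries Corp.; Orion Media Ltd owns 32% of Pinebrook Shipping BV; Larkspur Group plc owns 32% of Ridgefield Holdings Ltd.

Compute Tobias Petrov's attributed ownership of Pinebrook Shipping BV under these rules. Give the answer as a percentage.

2.952%

Chain via Ashford Industries Corp. → Granite Realty LP (R1): 20% × 18% × 22% = 0.792% of Pinebrook Shipping BV.
Chain via Larkspur Group plc → Ridgefield Holdings Ltd (R1): 27% × 32% × 17% = 1.4688% of Pinebrook Shipping BV.
Chain via Clearview Capital LLC → Orion Media Ltd (R1): 18% × 12% × 32% = 0.6912% of Pinebrook Shipping BV.
Aggregating (R2): 0.792% + 1.4688% + 0.6912% = 2.952%.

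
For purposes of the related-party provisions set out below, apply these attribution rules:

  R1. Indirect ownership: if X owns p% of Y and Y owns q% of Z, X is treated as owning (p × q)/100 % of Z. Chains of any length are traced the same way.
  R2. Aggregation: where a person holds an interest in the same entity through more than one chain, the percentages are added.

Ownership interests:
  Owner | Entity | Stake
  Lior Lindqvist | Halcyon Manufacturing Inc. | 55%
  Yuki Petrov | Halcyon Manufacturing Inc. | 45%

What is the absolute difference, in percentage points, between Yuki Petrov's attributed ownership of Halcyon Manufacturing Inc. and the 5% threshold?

Direct interest in Halcyon Manufacturing Inc: 45%.
45% exceeds the 5% threshold by 40 percentage points.

40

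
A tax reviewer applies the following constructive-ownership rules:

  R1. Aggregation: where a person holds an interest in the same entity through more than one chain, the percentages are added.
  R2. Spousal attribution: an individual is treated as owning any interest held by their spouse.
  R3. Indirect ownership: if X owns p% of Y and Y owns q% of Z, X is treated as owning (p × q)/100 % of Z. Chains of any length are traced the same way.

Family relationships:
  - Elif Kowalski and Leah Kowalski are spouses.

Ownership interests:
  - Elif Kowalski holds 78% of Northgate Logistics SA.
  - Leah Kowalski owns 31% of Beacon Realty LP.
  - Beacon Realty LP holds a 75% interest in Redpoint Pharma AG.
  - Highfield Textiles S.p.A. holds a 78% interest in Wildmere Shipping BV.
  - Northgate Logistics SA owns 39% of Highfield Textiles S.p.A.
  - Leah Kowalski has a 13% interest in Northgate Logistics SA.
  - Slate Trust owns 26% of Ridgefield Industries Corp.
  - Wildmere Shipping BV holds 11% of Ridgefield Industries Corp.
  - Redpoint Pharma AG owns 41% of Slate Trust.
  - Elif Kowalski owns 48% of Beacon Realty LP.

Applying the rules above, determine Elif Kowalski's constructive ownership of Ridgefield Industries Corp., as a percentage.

By spousal attribution (R2), Elif Kowalski is treated as also owning Leah Kowalski's interest in Beacon Realty LP, giving 48% + 31% = 79%.
By spousal attribution (R2), Elif Kowalski is treated as also owning Leah Kowalski's interest in Northgate Logistics SA, giving 78% + 13% = 91%.
Chain via Beacon Realty LP → Redpoint Pharma AG → Slate Trust (R3): 79% × 75% × 41% × 26% = 6.31605% of Ridgefield Industries Corp.
Chain via Northgate Logistics SA → Highfield Textiles S.p.A. → Wildmere Shipping BV (R3): 91% × 39% × 78% × 11% = 3.045042% of Ridgefield Industries Corp.
Aggregating (R1): 6.31605% + 3.045042% = 9.361092%.

9.361092%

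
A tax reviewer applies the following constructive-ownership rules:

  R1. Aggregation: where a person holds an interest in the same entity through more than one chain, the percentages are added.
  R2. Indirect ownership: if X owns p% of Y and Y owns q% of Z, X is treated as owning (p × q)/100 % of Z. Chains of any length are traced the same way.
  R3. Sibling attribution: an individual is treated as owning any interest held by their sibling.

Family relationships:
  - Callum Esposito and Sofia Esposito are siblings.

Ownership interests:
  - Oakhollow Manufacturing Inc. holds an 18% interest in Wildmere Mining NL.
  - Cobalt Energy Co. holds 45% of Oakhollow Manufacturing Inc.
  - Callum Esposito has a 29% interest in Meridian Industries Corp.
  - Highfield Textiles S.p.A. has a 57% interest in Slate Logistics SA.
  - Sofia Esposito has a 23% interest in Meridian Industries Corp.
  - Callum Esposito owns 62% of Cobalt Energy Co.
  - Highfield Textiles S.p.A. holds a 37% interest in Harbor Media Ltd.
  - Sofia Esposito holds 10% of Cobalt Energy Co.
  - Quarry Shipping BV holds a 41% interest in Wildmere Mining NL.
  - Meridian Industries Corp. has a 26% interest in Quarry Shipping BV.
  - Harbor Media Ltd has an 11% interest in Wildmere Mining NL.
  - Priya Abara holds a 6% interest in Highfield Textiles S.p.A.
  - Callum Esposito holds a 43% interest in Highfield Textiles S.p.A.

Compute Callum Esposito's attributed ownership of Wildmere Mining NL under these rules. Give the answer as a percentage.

By sibling attribution (R3), Callum Esposito is treated as also owning Sofia Esposito's interest in Meridian Industries Corp, giving 29% + 23% = 52%.
By sibling attribution (R3), Callum Esposito is treated as also owning Sofia Esposito's interest in Cobalt Energy Co, giving 62% + 10% = 72%.
Chain via Meridian Industries Corp. → Quarry Shipping BV (R2): 52% × 26% × 41% = 5.5432% of Wildmere Mining NL.
Chain via Highfield Textiles S.p.A. → Harbor Media Ltd (R2): 43% × 37% × 11% = 1.7501% of Wildmere Mining NL.
Chain via Cobalt Energy Co. → Oakhollow Manufacturing Inc. (R2): 72% × 45% × 18% = 5.832% of Wildmere Mining NL.
Aggregating (R1): 5.5432% + 1.7501% + 5.832% = 13.1253%.

13.1253%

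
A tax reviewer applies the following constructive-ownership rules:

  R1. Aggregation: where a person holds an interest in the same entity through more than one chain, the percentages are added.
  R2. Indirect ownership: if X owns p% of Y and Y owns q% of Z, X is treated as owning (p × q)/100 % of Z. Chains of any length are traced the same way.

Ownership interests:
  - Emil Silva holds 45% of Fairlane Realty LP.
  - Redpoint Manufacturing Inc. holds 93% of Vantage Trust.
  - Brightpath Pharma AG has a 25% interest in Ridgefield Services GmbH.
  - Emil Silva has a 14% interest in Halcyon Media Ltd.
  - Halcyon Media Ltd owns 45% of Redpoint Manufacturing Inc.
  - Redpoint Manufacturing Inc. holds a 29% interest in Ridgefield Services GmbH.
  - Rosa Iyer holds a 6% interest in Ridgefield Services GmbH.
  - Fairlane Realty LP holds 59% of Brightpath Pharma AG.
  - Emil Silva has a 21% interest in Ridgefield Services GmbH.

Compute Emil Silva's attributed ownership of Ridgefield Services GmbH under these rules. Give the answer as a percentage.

Chain via Halcyon Media Ltd → Redpoint Manufacturing Inc. (R2): 14% × 45% × 29% = 1.827% of Ridgefield Services GmbH.
Chain via Fairlane Realty LP → Brightpath Pharma AG (R2): 45% × 59% × 25% = 6.6375% of Ridgefield Services GmbH.
Direct interest in Ridgefield Services GmbH: 21%.
Aggregating (R1): 1.827% + 6.6375% + 21% = 29.4645%.

29.4645%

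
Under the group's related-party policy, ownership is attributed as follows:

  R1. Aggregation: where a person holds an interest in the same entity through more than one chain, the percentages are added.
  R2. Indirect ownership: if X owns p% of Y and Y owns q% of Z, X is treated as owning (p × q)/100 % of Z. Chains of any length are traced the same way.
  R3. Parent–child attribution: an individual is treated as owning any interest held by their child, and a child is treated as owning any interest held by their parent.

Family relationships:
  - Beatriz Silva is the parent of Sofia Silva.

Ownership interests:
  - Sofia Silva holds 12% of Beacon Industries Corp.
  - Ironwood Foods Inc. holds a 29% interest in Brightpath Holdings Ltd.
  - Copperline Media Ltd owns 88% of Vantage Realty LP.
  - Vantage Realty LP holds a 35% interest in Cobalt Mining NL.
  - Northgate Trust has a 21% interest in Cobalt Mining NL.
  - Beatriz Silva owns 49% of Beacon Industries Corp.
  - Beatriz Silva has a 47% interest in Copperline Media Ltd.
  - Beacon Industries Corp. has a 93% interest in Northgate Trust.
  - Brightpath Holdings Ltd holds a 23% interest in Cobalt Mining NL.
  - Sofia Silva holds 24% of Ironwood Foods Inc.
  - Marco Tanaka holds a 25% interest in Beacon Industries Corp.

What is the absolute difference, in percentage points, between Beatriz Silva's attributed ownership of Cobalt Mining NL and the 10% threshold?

17.9901

By parent–child attribution (R3), Beatriz Silva is treated as also owning Sofia Silva's interest in Beacon Industries Corp, giving 49% + 12% = 61%.
By parent–child attribution (R3), Beatriz Silva is treated as owning Sofia Silva's 24% interest in Ironwood Foods Inc.
Chain via Beacon Industries Corp. → Northgate Trust (R2): 61% × 93% × 21% = 11.9133% of Cobalt Mining NL.
Chain via Copperline Media Ltd → Vantage Realty LP (R2): 47% × 88% × 35% = 14.476% of Cobalt Mining NL.
Chain via Ironwood Foods Inc. → Brightpath Holdings Ltd (R2): 24% × 29% × 23% = 1.6008% of Cobalt Mining NL.
Aggregating (R1): 11.9133% + 14.476% + 1.6008% = 27.9901%.
27.9901% exceeds the 10% threshold by 17.9901 percentage points.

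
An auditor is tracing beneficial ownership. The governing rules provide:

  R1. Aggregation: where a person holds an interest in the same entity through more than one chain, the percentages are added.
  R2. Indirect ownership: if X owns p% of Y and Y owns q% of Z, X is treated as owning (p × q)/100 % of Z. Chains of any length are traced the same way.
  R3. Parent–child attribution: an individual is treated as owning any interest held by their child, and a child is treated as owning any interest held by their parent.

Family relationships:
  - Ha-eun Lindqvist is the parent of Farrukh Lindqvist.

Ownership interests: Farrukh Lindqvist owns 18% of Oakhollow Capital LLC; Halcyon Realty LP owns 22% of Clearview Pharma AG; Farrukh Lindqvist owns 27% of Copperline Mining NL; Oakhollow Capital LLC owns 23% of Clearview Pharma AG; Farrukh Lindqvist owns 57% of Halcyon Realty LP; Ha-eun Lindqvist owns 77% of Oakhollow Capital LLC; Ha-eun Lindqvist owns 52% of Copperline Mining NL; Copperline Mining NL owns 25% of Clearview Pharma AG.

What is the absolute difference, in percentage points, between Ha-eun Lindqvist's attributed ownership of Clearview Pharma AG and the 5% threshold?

49.14

By parent–child attribution (R3), Ha-eun Lindqvist is treated as also owning Farrukh Lindqvist's interest in Oakhollow Capital LLC, giving 77% + 18% = 95%.
By parent–child attribution (R3), Ha-eun Lindqvist is treated as also owning Farrukh Lindqvist's interest in Copperline Mining NL, giving 52% + 27% = 79%.
By parent–child attribution (R3), Ha-eun Lindqvist is treated as owning Farrukh Lindqvist's 57% interest in Halcyon Realty LP.
Chain via Oakhollow Capital LLC (R2): 95% × 23% = 21.85% of Clearview Pharma AG.
Chain via Copperline Mining NL (R2): 79% × 25% = 19.75% of Clearview Pharma AG.
Chain via Halcyon Realty LP (R2): 57% × 22% = 12.54% of Clearview Pharma AG.
Aggregating (R1): 21.85% + 19.75% + 12.54% = 54.14%.
54.14% exceeds the 5% threshold by 49.14 percentage points.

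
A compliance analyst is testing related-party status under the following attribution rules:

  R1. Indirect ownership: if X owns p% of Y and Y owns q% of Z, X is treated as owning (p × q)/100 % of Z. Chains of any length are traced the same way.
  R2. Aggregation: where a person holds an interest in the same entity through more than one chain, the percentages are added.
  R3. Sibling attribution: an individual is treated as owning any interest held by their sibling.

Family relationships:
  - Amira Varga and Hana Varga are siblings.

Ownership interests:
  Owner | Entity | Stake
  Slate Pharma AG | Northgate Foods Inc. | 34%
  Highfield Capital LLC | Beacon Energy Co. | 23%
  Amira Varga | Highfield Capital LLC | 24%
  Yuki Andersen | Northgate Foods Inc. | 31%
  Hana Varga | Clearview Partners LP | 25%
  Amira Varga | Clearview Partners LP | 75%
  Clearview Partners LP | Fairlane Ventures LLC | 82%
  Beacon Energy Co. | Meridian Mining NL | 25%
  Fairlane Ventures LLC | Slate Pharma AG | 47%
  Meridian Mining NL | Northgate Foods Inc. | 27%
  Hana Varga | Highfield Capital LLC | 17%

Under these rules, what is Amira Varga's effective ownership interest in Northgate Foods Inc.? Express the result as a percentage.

13.740125%

By sibling attribution (R3), Amira Varga is treated as also owning Hana Varga's interest in Highfield Capital LLC, giving 24% + 17% = 41%.
By sibling attribution (R3), Amira Varga is treated as also owning Hana Varga's interest in Clearview Partners LP, giving 75% + 25% = 100%.
Chain via Highfield Capital LLC → Beacon Energy Co. → Meridian Mining NL (R1): 41% × 23% × 25% × 27% = 0.636525% of Northgate Foods Inc.
Chain via Clearview Partners LP → Fairlane Ventures LLC → Slate Pharma AG (R1): 100% × 82% × 47% × 34% = 13.1036% of Northgate Foods Inc.
Aggregating (R2): 0.636525% + 13.1036% = 13.740125%.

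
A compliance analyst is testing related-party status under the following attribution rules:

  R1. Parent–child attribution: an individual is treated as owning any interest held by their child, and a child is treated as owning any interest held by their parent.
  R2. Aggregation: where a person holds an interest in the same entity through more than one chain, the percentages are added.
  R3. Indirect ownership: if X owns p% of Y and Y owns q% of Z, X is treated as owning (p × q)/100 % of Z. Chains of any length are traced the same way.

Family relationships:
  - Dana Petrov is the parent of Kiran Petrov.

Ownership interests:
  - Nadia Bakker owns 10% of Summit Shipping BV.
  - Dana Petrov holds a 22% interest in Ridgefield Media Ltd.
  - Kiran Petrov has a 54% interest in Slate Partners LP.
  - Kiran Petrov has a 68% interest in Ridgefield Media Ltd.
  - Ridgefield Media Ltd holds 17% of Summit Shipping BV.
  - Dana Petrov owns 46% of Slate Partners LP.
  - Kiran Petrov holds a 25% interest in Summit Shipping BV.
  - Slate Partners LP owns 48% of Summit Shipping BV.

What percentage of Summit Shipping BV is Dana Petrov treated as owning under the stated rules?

88.3%

By parent–child attribution (R1), Dana Petrov is treated as also owning Kiran Petrov's interest in Ridgefield Media Ltd, giving 22% + 68% = 90%.
By parent–child attribution (R1), Dana Petrov is treated as also owning Kiran Petrov's interest in Slate Partners LP, giving 46% + 54% = 100%.
By parent–child attribution (R1), Dana Petrov is treated as owning Kiran Petrov's 25% interest in Summit Shipping BV.
Chain via Ridgefield Media Ltd (R3): 90% × 17% = 15.3% of Summit Shipping BV.
Chain via Slate Partners LP (R3): 100% × 48% = 48% of Summit Shipping BV.
Direct interest in Summit Shipping BV: 25%.
Aggregating (R2): 15.3% + 48% + 25% = 88.3%.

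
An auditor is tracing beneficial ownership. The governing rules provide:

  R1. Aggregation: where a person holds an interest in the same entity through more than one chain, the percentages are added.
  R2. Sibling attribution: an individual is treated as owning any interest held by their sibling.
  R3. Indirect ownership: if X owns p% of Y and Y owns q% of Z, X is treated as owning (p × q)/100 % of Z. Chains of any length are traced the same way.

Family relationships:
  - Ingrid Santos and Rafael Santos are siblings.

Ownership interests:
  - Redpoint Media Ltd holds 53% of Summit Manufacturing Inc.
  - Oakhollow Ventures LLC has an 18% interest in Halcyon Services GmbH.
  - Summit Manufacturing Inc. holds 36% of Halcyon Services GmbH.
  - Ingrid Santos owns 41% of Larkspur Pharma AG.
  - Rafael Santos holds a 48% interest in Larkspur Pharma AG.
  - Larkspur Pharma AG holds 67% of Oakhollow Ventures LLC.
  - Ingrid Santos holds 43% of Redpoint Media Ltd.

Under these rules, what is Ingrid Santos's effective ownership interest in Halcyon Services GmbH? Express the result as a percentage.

18.9378%

By sibling attribution (R2), Ingrid Santos is treated as also owning Rafael Santos's interest in Larkspur Pharma AG, giving 41% + 48% = 89%.
Chain via Redpoint Media Ltd → Summit Manufacturing Inc. (R3): 43% × 53% × 36% = 8.2044% of Halcyon Services GmbH.
Chain via Larkspur Pharma AG → Oakhollow Ventures LLC (R3): 89% × 67% × 18% = 10.7334% of Halcyon Services GmbH.
Aggregating (R1): 8.2044% + 10.7334% = 18.9378%.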